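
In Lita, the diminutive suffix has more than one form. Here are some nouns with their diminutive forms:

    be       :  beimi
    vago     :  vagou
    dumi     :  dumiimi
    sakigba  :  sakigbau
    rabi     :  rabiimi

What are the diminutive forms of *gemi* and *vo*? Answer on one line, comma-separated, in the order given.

The suffix is conditioned by the last vowel: -imi when the last vowel of the stem is a front vowel (*be*, *dumi*, *rabi*); -u when the last vowel of the stem is a back vowel (*vago*, *sakigba*).
*gemi*: last vowel = /i/, a front vowel → -imi → *gemiimi*.
*vo*: last vowel = /o/, a back vowel → -u → *vou*.

gemiimi, vou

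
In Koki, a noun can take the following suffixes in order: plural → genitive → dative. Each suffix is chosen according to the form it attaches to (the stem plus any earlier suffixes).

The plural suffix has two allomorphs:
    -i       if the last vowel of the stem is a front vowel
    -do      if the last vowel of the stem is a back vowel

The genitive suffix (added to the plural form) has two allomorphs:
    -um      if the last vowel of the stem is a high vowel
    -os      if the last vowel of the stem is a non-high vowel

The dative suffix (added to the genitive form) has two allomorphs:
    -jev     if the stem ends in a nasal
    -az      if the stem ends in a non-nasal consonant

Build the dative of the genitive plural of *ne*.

neiumjev

*ne* — last vowel /e/ (a front vowel) → -i → *nei*.
The plural form *nei*: last vowel = /i/, a high vowel → -um → *neium*.
The final consonant of the genitive form *neium* is /m/, which is a nasal, so the dative suffix is -jev, giving *neiumjev*.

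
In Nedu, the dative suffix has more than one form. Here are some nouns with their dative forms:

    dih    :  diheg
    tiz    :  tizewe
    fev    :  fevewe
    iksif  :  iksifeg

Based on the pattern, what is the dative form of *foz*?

The pattern is voicing of the final consonant: -eg when the stem ends in a voiceless consonant (*dih*, *iksif*); -ewe when the stem ends in a voiced consonant (*tiz*, *fev*).
Since the final consonant of *foz* is /z/ (voiced), it takes -ewe, giving *fozewe*.

fozewe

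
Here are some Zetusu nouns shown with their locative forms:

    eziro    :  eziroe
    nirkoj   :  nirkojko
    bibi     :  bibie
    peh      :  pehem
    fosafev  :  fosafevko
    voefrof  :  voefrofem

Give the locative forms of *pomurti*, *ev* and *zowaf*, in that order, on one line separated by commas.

pomurtie, evko, zowafem

The alternation tracks the final sound of the stem — -em when the stem ends in a voiceless consonant (*peh*, *voefrof*); -ko when the stem ends in a voiced consonant (*nirkoj*, *fosafev*); -e when the stem ends in a vowel (*eziro*, *bibi*).
*pomurti* — final sound /i/ (a vowel) → -e → *pomurtie*.
Since the final sound of *ev* is /v/ (a voiced consonant), it takes -ko, giving *evko*.
*zowaf* — final sound /f/ (a voiceless consonant) → -em → *zowafem*.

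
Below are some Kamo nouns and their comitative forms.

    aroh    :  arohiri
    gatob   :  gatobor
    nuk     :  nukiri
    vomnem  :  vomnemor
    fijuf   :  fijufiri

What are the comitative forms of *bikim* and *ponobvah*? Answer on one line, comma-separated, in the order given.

The pattern is voicing of the final consonant: -iri when the stem ends in a voiceless consonant (*aroh*, *nuk*, *fijuf*); -or when the stem ends in a voiced consonant (*gatob*, *vomnem*).
Since the final consonant of *bikim* is /m/ (voiced), it takes -or, giving *bikimor*.
*ponobvah*: final consonant = /h/, voiceless → -iri → *ponobvahiri*.

bikimor, ponobvahiri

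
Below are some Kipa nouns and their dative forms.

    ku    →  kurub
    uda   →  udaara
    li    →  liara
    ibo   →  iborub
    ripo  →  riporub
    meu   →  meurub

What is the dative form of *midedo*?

midedorub

Looking at the last vowel of each stem: -rub when the last vowel of the stem is a rounded vowel (*ku*, *ibo*, *ripo*, *meu*); -ara when the last vowel of the stem is an unrounded vowel (*uda*, *li*).
*midedo* — last vowel /o/ (a rounded vowel) → -rub → *midedorub*.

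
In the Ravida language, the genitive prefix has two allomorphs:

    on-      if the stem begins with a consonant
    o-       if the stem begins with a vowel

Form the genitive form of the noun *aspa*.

oaspa

The first sound of *aspa* is /a/, which is a vowel, so the prefix is o-, giving *oaspa*.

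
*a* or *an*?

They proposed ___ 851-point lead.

The indefinite article is chosen by the initial *sound* of the following word, not its spelling.
The number *851* is spoken "eight hundred …", beginning with /eɪt/ — a vowel sound.
So the article is *an*: They proposed an 851-point lead.

an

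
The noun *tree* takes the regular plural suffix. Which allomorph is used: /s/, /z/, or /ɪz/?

/z/

The stem *tree* ends in a voiced non-sibilant sound.
The plural suffix surfaces as /ɪz/ after sibilants, /s/ after other voiceless consonants, and /z/ after other voiced sounds.
So the plural -s on *tree* is pronounced /z/.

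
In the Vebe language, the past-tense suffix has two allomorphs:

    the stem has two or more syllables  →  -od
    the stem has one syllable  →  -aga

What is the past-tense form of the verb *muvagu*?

muvaguod

*muvagu* (3 syllables) → -od → *muvaguod*.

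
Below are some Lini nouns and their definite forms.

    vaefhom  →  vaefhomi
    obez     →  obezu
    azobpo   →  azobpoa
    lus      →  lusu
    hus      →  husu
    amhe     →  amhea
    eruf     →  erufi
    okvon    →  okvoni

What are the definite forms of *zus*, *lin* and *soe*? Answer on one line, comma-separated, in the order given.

zusu, lini, soea

The suffix is conditioned by the final sound: -u when the stem ends in a sibilant (*obez*, *lus*, *hus*); -i when the stem ends in a non-sibilant consonant (*vaefhom*, *eruf*, *okvon*); -a when the stem ends in a vowel (*azobpo*, *amhe*).
Since the final sound of *zus* is /s/ (a sibilant), it takes -u, giving *zusu*.
*lin*: final sound = /n/, a non-sibilant consonant → -i → *lini*.
Since the final sound of *soe* is /e/ (a vowel), it takes -a, giving *soea*.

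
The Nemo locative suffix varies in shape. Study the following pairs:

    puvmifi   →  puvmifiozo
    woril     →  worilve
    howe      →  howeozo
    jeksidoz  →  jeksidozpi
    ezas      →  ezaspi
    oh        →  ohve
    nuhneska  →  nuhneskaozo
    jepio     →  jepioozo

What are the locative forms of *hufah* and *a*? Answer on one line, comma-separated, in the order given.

hufahve, aozo

The pattern is sibilance of the final sound: -pi when the stem ends in a sibilant (*jeksidoz*, *ezas*); -ve when the stem ends in a non-sibilant consonant (*woril*, *oh*); -ozo when the stem ends in a vowel (*puvmifi*, *howe*, *nuhneska*, *jepio*).
Since the final sound of *hufah* is /h/ (a non-sibilant consonant), it takes -ve, giving *hufahve*.
*a* — final sound /a/ (a vowel) → -ozo → *aozo*.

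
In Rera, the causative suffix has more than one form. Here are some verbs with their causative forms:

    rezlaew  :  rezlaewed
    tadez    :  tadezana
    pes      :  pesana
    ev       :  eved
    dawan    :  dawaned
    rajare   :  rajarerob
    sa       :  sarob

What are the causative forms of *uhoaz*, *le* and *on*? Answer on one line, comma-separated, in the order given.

uhoazana, lerob, oned

The alternation tracks the final sound of the stem — -ana when the stem ends in a sibilant (*tadez*, *pes*); -ed when the stem ends in a non-sibilant consonant (*rezlaew*, *ev*, *dawan*); -rob when the stem ends in a vowel (*rajare*, *sa*).
Since the final sound of *uhoaz* is /z/ (a sibilant), it takes -ana, giving *uhoazana*.
*le*: final sound = /e/, a vowel → -rob → *lerob*.
*on*: final sound = /n/, a non-sibilant consonant → -ed → *oned*.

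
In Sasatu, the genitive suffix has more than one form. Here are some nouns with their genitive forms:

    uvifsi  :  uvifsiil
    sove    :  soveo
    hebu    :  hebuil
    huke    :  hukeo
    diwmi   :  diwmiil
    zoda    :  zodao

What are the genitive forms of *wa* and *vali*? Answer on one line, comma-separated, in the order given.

Looking at the last vowel of each stem: -il when the last vowel of the stem is a high vowel (*uvifsi*, *hebu*, *diwmi*); -o when the last vowel of the stem is a non-high vowel (*sove*, *huke*, *zoda*).
Since the last vowel of *wa* is /a/ (a non-high vowel), it takes -o, giving *wao*.
*vali* — last vowel /i/ (a high vowel) → -il → *valiil*.

wao, valiil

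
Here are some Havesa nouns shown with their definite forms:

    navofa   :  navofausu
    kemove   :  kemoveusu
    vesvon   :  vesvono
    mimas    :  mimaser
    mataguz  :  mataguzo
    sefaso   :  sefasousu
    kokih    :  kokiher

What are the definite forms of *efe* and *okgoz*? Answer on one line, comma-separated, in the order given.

efeusu, okgozo

The suffix is conditioned by the final sound: -er when the stem ends in a voiceless consonant (*mimas*, *kokih*); -o when the stem ends in a voiced consonant (*vesvon*, *mataguz*); -usu when the stem ends in a vowel (*navofa*, *kemove*, *sefaso*).
*efe*: final sound = /e/, a vowel → -usu → *efeusu*.
Since the final sound of *okgoz* is /z/ (a voiced consonant), it takes -o, giving *okgozo*.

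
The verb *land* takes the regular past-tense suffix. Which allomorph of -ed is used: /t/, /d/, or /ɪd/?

The stem *land* ends in /t/ or /d/.
The -ed suffix is realized as /ɪd/ after /t, d/; as /t/ after other voiceless consonants; and as /d/ after other voiced sounds.
So -ed on *land* is pronounced /ɪd/.

/ɪd/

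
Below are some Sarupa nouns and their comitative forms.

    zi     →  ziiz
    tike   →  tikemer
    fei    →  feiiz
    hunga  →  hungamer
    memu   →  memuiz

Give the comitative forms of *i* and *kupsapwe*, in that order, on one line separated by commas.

iiz, kupsapwemer

The pattern is height harmony: -iz when the last vowel of the stem is a high vowel (*zi*, *fei*, *memu*); -mer when the last vowel of the stem is a non-high vowel (*tike*, *hunga*).
*i* — last vowel /i/ (a high vowel) → -iz → *iiz*.
*kupsapwe*: last vowel = /e/, a non-high vowel → -mer → *kupsapwemer*.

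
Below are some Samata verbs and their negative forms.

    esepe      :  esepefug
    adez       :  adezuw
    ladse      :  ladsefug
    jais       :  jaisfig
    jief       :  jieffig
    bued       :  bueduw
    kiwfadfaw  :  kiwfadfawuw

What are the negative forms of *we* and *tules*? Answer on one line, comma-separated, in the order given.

The suffix is conditioned by the final sound: -fig when the stem ends in a voiceless consonant (*jais*, *jief*); -uw when the stem ends in a voiced consonant (*adez*, *bued*, *kiwfadfaw*); -fug when the stem ends in a vowel (*esepe*, *ladse*).
The final sound of *we* is /e/, which is a vowel, so the suffix is -fug, giving *wefug*.
*tules* — final sound /s/ (a voiceless consonant) → -fig → *tulesfig*.

wefug, tulesfig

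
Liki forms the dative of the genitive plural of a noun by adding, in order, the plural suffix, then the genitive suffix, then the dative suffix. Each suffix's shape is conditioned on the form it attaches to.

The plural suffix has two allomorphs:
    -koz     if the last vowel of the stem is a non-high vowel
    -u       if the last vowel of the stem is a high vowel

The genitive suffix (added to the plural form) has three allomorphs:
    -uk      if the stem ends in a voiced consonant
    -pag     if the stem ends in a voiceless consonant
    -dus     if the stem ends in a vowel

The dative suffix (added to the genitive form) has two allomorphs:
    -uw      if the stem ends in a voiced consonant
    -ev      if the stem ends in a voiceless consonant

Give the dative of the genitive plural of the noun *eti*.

*eti* — last vowel /i/ (a high vowel) → -u → *etiu*.
The plural form *etiu*: final sound = /u/, a vowel → -dus → *etiudus*.
The genitive form *etiudus*: final consonant = /s/, voiceless → -ev → *etiudusev*.

etiudusev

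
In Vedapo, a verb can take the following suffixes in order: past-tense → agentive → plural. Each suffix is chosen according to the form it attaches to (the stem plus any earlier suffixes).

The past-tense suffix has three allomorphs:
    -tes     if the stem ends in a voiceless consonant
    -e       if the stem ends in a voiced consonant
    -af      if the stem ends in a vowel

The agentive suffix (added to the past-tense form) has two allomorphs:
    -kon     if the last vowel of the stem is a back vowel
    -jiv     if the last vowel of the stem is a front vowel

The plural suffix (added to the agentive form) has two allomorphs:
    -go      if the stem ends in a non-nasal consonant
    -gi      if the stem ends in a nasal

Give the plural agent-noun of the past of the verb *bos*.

bostesjivgo

The final sound of *bos* is /s/, which is a voiceless consonant, so the past-tense suffix is -tes, giving *bostes*.
The past-tense form *bostes*: last vowel = /e/, a front vowel → -jiv → *bostesjiv*.
The agentive form *bostesjiv*: final consonant = /v/, non-nasal → -go → *bostesjivgo*.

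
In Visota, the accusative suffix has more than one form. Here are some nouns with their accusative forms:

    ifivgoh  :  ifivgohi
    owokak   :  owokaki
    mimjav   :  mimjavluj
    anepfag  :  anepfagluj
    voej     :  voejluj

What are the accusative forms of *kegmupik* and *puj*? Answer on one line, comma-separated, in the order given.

kegmupiki, pujluj

The alternation tracks the final consonant of the stem — -i when the stem ends in a voiceless consonant (*ifivgoh*, *owokak*); -luj when the stem ends in a voiced consonant (*mimjav*, *anepfag*, *voej*).
Since the final consonant of *kegmupik* is /k/ (voiceless), it takes -i, giving *kegmupiki*.
*puj* — final consonant /j/ (voiced) → -luj → *pujluj*.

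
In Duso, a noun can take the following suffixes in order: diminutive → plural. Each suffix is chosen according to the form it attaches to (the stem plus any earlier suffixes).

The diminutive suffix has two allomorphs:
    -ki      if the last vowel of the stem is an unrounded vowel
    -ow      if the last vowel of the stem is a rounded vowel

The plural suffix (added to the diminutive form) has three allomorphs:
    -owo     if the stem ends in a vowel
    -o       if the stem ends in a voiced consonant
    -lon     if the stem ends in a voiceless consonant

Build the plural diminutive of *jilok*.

*jilok* — last vowel /o/ (a rounded vowel) → -ow → *jilokow*.
Since the final sound of the diminutive form *jilokow* is /w/ (a voiced consonant), it takes -o, giving *jilokowo*.

jilokowo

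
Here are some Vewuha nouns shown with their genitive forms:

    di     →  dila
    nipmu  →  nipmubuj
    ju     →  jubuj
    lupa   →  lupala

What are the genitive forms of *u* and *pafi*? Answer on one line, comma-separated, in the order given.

Looking at the last vowel of each stem: -buj when the last vowel of the stem is a rounded vowel (*nipmu*, *ju*); -la when the last vowel of the stem is an unrounded vowel (*di*, *lupa*).
*u* — last vowel /u/ (a rounded vowel) → -buj → *ubuj*.
The last vowel of *pafi* is /i/, which is an unrounded vowel, so the suffix is -la, giving *pafila*.

ubuj, pafila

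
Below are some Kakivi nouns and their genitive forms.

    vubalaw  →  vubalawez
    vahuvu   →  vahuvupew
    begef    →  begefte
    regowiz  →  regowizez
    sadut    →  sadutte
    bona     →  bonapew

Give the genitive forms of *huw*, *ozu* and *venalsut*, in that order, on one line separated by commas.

Looking at the final sound of each stem: -te when the stem ends in a voiceless consonant (*begef*, *sadut*); -ez when the stem ends in a voiced consonant (*vubalaw*, *regowiz*); -pew when the stem ends in a vowel (*vahuvu*, *bona*).
*huw*: final sound = /w/, a voiced consonant → -ez → *huwez*.
Since the final sound of *ozu* is /u/ (a vowel), it takes -pew, giving *ozupew*.
*venalsut* — final sound /t/ (a voiceless consonant) → -te → *venalsutte*.

huwez, ozupew, venalsutte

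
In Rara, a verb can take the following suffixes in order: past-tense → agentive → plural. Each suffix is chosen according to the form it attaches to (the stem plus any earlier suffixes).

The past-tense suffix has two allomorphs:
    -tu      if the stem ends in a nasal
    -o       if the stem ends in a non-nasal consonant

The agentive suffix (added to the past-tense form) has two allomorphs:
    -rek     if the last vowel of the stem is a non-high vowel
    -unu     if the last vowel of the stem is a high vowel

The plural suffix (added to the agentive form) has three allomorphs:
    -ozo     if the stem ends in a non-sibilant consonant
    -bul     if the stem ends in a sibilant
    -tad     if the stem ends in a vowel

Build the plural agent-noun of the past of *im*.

Since the final consonant of *im* is /m/ (a nasal), it takes -tu, giving *imtu*.
The past-tense form *imtu* — last vowel /u/ (a high vowel) → -unu → *imtuunu*.
The final sound of the agentive form *imtuunu* is /u/, which is a vowel, so the plural suffix is -tad, giving *imtuunutad*.

imtuunutad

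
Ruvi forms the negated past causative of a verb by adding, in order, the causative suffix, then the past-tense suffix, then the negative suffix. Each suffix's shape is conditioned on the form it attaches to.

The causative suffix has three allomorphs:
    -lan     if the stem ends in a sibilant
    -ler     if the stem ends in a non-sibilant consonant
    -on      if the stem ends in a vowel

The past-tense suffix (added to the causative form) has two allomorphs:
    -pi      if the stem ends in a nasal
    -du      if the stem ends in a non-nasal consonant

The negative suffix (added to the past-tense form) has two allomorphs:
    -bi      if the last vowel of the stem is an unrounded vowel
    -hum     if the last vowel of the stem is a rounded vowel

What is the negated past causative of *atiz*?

The final sound of *atiz* is /z/, which is a sibilant, so the causative suffix is -lan, giving *atizlan*.
Since the final consonant of the causative form *atizlan* is /n/ (a nasal), it takes -pi, giving *atizlanpi*.
The past-tense form *atizlanpi* — last vowel /i/ (an unrounded vowel) → -bi → *atizlanpibi*.

atizlanpibi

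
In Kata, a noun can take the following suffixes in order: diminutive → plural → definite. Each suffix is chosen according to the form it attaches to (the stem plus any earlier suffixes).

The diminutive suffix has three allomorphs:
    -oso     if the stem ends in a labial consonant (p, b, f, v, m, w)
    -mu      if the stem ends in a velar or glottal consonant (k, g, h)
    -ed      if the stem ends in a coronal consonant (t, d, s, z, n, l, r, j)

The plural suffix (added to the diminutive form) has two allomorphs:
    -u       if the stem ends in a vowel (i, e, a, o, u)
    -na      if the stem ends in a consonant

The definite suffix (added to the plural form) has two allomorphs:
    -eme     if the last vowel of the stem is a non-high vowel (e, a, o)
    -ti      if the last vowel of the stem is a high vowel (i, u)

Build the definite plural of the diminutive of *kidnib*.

*kidnib* — final consonant /b/ (labial) → -oso → *kidniboso*.
The final sound of the diminutive form *kidniboso* is /o/, which is a vowel, so the plural suffix is -u, giving *kidnibosou*.
The plural form *kidnibosou*: last vowel = /u/, a high vowel → -ti → *kidnibosouti*.

kidnibosouti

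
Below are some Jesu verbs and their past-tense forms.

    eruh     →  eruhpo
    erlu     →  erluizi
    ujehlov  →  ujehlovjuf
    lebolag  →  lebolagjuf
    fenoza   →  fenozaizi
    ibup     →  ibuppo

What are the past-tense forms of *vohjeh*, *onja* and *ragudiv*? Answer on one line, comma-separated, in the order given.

vohjehpo, onjaizi, ragudivjuf

The suffix is conditioned by the final sound: -po when the stem ends in a voiceless consonant (*eruh*, *ibup*); -juf when the stem ends in a voiced consonant (*ujehlov*, *lebolag*); -izi when the stem ends in a vowel (*erlu*, *fenoza*).
Since the final sound of *vohjeh* is /h/ (a voiceless consonant), it takes -po, giving *vohjehpo*.
Since the final sound of *onja* is /a/ (a vowel), it takes -izi, giving *onjaizi*.
*ragudiv* — final sound /v/ (a voiced consonant) → -juf → *ragudivjuf*.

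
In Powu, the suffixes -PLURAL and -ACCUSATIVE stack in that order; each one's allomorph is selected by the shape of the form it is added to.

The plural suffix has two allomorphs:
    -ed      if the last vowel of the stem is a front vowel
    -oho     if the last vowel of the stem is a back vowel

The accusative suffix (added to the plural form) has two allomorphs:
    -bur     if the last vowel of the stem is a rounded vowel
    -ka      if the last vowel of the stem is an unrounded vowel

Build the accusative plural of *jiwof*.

jiwofohobur

*jiwof* — last vowel /o/ (a back vowel) → -oho → *jiwofoho*.
Since the last vowel of the plural form *jiwofoho* is /o/ (a rounded vowel), it takes -bur, giving *jiwofohobur*.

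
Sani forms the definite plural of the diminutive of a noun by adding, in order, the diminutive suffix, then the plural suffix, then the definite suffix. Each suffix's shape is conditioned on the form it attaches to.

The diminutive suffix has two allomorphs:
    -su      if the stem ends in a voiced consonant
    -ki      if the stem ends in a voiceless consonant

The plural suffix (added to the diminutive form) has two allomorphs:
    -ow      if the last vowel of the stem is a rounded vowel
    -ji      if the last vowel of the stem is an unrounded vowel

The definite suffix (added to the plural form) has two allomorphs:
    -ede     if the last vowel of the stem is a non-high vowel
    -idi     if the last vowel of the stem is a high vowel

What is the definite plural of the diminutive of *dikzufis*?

The final consonant of *dikzufis* is /s/, which is voiceless, so the diminutive suffix is -ki, giving *dikzufiski*.
The diminutive form *dikzufiski*: last vowel = /i/, an unrounded vowel → -ji → *dikzufiskiji*.
The plural form *dikzufiskiji* — last vowel /i/ (a high vowel) → -idi → *dikzufiskijiidi*.

dikzufiskijiidi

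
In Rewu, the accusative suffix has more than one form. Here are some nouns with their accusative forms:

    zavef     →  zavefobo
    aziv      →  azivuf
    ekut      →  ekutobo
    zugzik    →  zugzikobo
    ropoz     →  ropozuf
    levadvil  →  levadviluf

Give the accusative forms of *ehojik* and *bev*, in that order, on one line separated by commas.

ehojikobo, bevuf

The alternation tracks the final consonant of the stem — -obo when the stem ends in a voiceless consonant (*zavef*, *ekut*, *zugzik*); -uf when the stem ends in a voiced consonant (*aziv*, *ropoz*, *levadvil*).
*ehojik*: final consonant = /k/, voiceless → -obo → *ehojikobo*.
The final consonant of *bev* is /v/, which is voiced, so the suffix is -uf, giving *bevuf*.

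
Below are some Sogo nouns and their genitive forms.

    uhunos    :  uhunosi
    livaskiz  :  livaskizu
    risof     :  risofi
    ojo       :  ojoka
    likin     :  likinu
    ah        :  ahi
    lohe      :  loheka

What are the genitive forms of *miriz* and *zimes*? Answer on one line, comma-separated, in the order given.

mirizu, zimesi

The alternation tracks the final sound of the stem — -i when the stem ends in a voiceless consonant (*uhunos*, *risof*, *ah*); -u when the stem ends in a voiced consonant (*livaskiz*, *likin*); -ka when the stem ends in a vowel (*ojo*, *lohe*).
*miriz* — final sound /z/ (a voiced consonant) → -u → *mirizu*.
Since the final sound of *zimes* is /s/ (a voiceless consonant), it takes -i, giving *zimesi*.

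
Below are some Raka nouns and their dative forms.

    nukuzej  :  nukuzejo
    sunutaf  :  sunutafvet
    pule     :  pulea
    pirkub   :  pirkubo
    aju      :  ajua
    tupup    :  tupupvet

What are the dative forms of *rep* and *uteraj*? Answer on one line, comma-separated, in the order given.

The pattern is voicing of the final sound: -vet when the stem ends in a voiceless consonant (*sunutaf*, *tupup*); -o when the stem ends in a voiced consonant (*nukuzej*, *pirkub*); -a when the stem ends in a vowel (*pule*, *aju*).
*rep* — final sound /p/ (a voiceless consonant) → -vet → *repvet*.
Since the final sound of *uteraj* is /j/ (a voiced consonant), it takes -o, giving *uterajo*.

repvet, uterajo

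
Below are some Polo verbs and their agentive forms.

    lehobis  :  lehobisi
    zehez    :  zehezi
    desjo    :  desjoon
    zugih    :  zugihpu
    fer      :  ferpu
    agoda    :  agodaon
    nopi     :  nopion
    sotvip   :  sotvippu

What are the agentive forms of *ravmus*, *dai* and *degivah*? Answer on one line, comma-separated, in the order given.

ravmusi, daion, degivahpu

Looking at the final sound of each stem: -i when the stem ends in a sibilant (*lehobis*, *zehez*); -pu when the stem ends in a non-sibilant consonant (*zugih*, *fer*, *sotvip*); -on when the stem ends in a vowel (*desjo*, *agoda*, *nopi*).
Since the final sound of *ravmus* is /s/ (a sibilant), it takes -i, giving *ravmusi*.
The final sound of *dai* is /i/, which is a vowel, so the suffix is -on, giving *daion*.
The final sound of *degivah* is /h/, which is a non-sibilant consonant, so the suffix is -pu, giving *degivahpu*.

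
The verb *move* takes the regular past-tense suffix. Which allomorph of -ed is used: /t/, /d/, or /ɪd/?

/d/

The stem *move* ends in a voiced sound other than /d/.
The -ed suffix is realized as /ɪd/ after /t, d/; as /t/ after other voiceless consonants; and as /d/ after other voiced sounds.
So -ed on *move* is pronounced /d/.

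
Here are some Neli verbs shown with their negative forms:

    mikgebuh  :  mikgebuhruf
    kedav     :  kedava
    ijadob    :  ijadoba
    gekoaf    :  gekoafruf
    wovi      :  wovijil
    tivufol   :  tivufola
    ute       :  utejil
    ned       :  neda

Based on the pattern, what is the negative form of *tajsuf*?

Looking at the final sound of each stem: -ruf when the stem ends in a voiceless consonant (*mikgebuh*, *gekoaf*); -a when the stem ends in a voiced consonant (*kedav*, *ijadob*, *tivufol*, *ned*); -jil when the stem ends in a vowel (*wovi*, *ute*).
Since the final sound of *tajsuf* is /f/ (a voiceless consonant), it takes -ruf, giving *tajsufruf*.

tajsufruf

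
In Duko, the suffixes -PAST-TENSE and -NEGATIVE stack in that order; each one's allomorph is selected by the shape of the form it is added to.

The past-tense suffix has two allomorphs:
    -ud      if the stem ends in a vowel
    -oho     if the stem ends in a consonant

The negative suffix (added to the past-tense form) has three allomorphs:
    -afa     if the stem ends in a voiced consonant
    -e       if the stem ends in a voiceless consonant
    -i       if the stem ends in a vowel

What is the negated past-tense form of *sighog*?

*sighog*: final sound = /g/, a consonant → -oho → *sighogoho*.
The final sound of the past-tense form *sighogoho* is /o/, which is a vowel, so the negative suffix is -i, giving *sighogohoi*.

sighogohoi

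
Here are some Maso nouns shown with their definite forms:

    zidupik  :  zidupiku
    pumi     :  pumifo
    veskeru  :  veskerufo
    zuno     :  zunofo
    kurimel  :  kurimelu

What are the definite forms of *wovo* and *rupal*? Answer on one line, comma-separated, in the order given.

The pattern is consonant vs. vowel: -u when the stem ends in a consonant (*zidupik*, *kurimel*); -fo when the stem ends in a vowel (*pumi*, *veskeru*, *zuno*).
*wovo*: final sound = /o/, a vowel → -fo → *wovofo*.
*rupal*: final sound = /l/, a consonant → -u → *rupalu*.

wovofo, rupalu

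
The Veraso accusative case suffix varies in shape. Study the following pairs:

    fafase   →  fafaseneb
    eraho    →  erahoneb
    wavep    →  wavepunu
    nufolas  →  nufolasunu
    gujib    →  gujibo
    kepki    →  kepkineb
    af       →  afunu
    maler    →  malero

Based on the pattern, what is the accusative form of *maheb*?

Looking at the final sound of each stem: -unu when the stem ends in a voiceless consonant (*wavep*, *nufolas*, *af*); -o when the stem ends in a voiced consonant (*gujib*, *maler*); -neb when the stem ends in a vowel (*fafase*, *eraho*, *kepki*).
Since the final sound of *maheb* is /b/ (a voiced consonant), it takes -o, giving *mahebo*.

mahebo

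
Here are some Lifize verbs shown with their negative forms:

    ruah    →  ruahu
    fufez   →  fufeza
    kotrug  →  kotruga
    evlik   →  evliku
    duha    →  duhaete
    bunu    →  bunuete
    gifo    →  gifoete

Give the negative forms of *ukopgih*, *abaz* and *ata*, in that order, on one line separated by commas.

The alternation tracks the final sound of the stem — -u when the stem ends in a voiceless consonant (*ruah*, *evlik*); -a when the stem ends in a voiced consonant (*fufez*, *kotrug*); -ete when the stem ends in a vowel (*duha*, *bunu*, *gifo*).
Since the final sound of *ukopgih* is /h/ (a voiceless consonant), it takes -u, giving *ukopgihu*.
Since the final sound of *abaz* is /z/ (a voiced consonant), it takes -a, giving *abaza*.
*ata*: final sound = /a/, a vowel → -ete → *ataete*.

ukopgihu, abaza, ataete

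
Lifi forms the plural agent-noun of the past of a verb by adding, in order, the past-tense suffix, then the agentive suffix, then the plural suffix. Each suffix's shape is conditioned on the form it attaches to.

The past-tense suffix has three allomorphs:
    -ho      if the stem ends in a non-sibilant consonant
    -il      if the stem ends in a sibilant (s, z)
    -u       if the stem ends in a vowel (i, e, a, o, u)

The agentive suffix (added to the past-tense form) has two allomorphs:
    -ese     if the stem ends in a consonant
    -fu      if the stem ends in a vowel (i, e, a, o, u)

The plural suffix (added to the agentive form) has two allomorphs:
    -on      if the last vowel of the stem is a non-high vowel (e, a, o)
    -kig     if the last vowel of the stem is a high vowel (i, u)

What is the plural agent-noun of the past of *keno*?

kenoufukig

The final sound of *keno* is /o/, which is a vowel, so the past-tense suffix is -u, giving *kenou*.
The past-tense form *kenou*: final sound = /u/, a vowel → -fu → *kenoufu*.
The agentive form *kenoufu*: last vowel = /u/, a high vowel → -kig → *kenoufukig*.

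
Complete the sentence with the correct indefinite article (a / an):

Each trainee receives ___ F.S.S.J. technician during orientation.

an

The indefinite article is chosen by the initial *sound* of the following word, not its spelling.
The initialism *F.S.S.J.* is read letter by letter; the first letter, F, is pronounced /ɛf/, which begins with a vowel sound.
So the article is *an*: Each trainee receives an F.S.S.J. technician during orientation.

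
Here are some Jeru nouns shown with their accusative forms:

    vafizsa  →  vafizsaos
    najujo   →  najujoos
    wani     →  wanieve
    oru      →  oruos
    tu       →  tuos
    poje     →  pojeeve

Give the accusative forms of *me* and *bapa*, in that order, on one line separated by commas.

The alternation tracks the last vowel of the stem — -eve when the last vowel of the stem is a front vowel (*wani*, *poje*); -os when the last vowel of the stem is a back vowel (*vafizsa*, *najujo*, *oru*, *tu*).
Since the last vowel of *me* is /e/ (a front vowel), it takes -eve, giving *meeve*.
*bapa*: last vowel = /a/, a back vowel → -os → *bapaos*.

meeve, bapaos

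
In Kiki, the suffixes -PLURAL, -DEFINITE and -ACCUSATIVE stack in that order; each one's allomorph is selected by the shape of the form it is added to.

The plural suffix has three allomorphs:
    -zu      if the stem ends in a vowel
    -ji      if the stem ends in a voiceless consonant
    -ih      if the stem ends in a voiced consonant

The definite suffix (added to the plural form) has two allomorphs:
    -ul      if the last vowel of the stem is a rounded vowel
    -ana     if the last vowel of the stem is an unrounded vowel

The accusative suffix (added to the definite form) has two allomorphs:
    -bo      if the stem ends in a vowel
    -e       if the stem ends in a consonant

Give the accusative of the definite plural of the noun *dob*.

Since the final sound of *dob* is /b/ (a voiced consonant), it takes -ih, giving *dobih*.
The plural form *dobih* — last vowel /i/ (an unrounded vowel) → -ana → *dobihana*.
The final sound of the definite form *dobihana* is /a/, which is a vowel, so the accusative suffix is -bo, giving *dobihanabo*.

dobihanabo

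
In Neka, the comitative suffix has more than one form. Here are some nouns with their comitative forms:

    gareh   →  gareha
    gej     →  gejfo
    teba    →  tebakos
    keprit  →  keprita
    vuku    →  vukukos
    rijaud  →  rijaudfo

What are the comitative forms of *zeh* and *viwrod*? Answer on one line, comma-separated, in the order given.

Looking at the final sound of each stem: -a when the stem ends in a voiceless consonant (*gareh*, *keprit*); -fo when the stem ends in a voiced consonant (*gej*, *rijaud*); -kos when the stem ends in a vowel (*teba*, *vuku*).
Since the final sound of *zeh* is /h/ (a voiceless consonant), it takes -a, giving *zeha*.
*viwrod* — final sound /d/ (a voiced consonant) → -fo → *viwrodfo*.

zeha, viwrodfo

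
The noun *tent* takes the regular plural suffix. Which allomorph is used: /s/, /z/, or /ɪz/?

/s/

The stem *tent* ends in a voiceless non-sibilant consonant.
The plural suffix surfaces as /ɪz/ after sibilants, /s/ after other voiceless consonants, and /z/ after other voiced sounds.
So the plural -s on *tent* is pronounced /s/.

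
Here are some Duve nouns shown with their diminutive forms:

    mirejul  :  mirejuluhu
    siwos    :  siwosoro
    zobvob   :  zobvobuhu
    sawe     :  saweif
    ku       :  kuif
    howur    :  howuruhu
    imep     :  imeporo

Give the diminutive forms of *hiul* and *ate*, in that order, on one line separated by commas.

hiuluhu, ateif

Looking at the final sound of each stem: -oro when the stem ends in a voiceless consonant (*siwos*, *imep*); -uhu when the stem ends in a voiced consonant (*mirejul*, *zobvob*, *howur*); -if when the stem ends in a vowel (*sawe*, *ku*).
The final sound of *hiul* is /l/, which is a voiced consonant, so the suffix is -uhu, giving *hiuluhu*.
*ate*: final sound = /e/, a vowel → -if → *ateif*.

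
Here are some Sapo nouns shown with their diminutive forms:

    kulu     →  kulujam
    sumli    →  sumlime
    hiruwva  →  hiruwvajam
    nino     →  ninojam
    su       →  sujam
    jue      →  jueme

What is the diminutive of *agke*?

agkeme

The pattern is front/back vowel harmony: -me when the last vowel of the stem is a front vowel (*sumli*, *jue*); -jam when the last vowel of the stem is a back vowel (*kulu*, *hiruwva*, *nino*, *su*).
Since the last vowel of *agke* is /e/ (a front vowel), it takes -me, giving *agkeme*.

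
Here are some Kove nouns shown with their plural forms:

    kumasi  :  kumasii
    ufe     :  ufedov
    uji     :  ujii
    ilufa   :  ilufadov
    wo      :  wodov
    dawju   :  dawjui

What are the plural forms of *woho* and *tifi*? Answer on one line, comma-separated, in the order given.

The pattern is height harmony: -i when the last vowel of the stem is a high vowel (*kumasi*, *uji*, *dawju*); -dov when the last vowel of the stem is a non-high vowel (*ufe*, *ilufa*, *wo*).
*woho*: last vowel = /o/, a non-high vowel → -dov → *wohodov*.
Since the last vowel of *tifi* is /i/ (a high vowel), it takes -i, giving *tifii*.

wohodov, tifii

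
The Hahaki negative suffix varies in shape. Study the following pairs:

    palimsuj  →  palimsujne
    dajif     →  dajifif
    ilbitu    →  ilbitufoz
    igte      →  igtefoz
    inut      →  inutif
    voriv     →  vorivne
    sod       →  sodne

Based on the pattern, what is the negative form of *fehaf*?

fehafif

Looking at the final sound of each stem: -if when the stem ends in a voiceless consonant (*dajif*, *inut*); -ne when the stem ends in a voiced consonant (*palimsuj*, *voriv*, *sod*); -foz when the stem ends in a vowel (*ilbitu*, *igte*).
Since the final sound of *fehaf* is /f/ (a voiceless consonant), it takes -if, giving *fehafif*.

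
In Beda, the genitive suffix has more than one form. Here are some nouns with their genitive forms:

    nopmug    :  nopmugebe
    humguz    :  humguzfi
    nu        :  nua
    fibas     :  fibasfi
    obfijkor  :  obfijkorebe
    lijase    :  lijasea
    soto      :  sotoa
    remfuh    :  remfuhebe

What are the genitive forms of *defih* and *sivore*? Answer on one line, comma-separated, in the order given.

The pattern is sibilance of the final sound: -fi when the stem ends in a sibilant (*humguz*, *fibas*); -ebe when the stem ends in a non-sibilant consonant (*nopmug*, *obfijkor*, *remfuh*); -a when the stem ends in a vowel (*nu*, *lijase*, *soto*).
The final sound of *defih* is /h/, which is a non-sibilant consonant, so the suffix is -ebe, giving *defihebe*.
*sivore* — final sound /e/ (a vowel) → -a → *sivorea*.

defihebe, sivorea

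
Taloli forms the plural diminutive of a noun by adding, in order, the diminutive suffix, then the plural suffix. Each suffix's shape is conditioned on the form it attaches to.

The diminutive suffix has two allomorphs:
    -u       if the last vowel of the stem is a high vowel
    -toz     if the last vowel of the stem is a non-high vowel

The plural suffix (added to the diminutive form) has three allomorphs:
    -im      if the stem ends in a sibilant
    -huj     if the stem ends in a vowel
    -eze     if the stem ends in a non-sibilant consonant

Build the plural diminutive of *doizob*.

doizobtozim

*doizob* — last vowel /o/ (a non-high vowel) → -toz → *doizobtoz*.
The diminutive form *doizobtoz*: final sound = /z/, a sibilant → -im → *doizobtozim*.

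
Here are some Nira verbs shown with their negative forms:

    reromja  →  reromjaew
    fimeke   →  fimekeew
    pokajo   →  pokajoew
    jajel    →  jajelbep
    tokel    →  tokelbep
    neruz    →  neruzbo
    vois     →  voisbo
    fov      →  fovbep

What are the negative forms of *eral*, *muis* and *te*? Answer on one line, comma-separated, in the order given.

eralbep, muisbo, teew

The suffix is conditioned by the final sound: -bo when the stem ends in a sibilant (*neruz*, *vois*); -bep when the stem ends in a non-sibilant consonant (*jajel*, *tokel*, *fov*); -ew when the stem ends in a vowel (*reromja*, *fimeke*, *pokajo*).
*eral* — final sound /l/ (a non-sibilant consonant) → -bep → *eralbep*.
*muis* — final sound /s/ (a sibilant) → -bo → *muisbo*.
*te*: final sound = /e/, a vowel → -ew → *teew*.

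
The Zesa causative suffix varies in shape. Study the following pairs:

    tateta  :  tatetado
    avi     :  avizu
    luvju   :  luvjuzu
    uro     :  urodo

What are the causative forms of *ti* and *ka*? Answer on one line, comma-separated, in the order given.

tizu, kado

Looking at the last vowel of each stem: -zu when the last vowel of the stem is a high vowel (*avi*, *luvju*); -do when the last vowel of the stem is a non-high vowel (*tateta*, *uro*).
Since the last vowel of *ti* is /i/ (a high vowel), it takes -zu, giving *tizu*.
*ka*: last vowel = /a/, a non-high vowel → -do → *kado*.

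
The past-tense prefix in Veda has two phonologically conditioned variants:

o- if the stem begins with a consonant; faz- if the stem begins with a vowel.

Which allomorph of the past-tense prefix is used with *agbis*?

Since the first sound of *agbis* is /a/ (a vowel), it takes faz-.

faz-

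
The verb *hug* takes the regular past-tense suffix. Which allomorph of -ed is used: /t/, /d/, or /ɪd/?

/d/

The stem *hug* ends in a voiced sound other than /d/.
The -ed suffix is realized as /ɪd/ after /t, d/; as /t/ after other voiceless consonants; and as /d/ after other voiced sounds.
So -ed on *hug* is pronounced /d/.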